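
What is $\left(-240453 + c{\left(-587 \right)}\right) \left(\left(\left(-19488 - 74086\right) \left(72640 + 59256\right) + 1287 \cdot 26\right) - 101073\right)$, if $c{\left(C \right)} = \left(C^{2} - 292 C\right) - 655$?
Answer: $-3392412392596475$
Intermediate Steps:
$c{\left(C \right)} = -655 + C^{2} - 292 C$
$\left(-240453 + c{\left(-587 \right)}\right) \left(\left(\left(-19488 - 74086\right) \left(72640 + 59256\right) + 1287 \cdot 26\right) - 101073\right) = \left(-240453 - \left(-170749 - 344569\right)\right) \left(\left(\left(-19488 - 74086\right) \left(72640 + 59256\right) + 1287 \cdot 26\right) - 101073\right) = \left(-240453 + \left(-655 + 344569 + 171404\right)\right) \left(\left(\left(-93574\right) 131896 + 33462\right) - 101073\right) = \left(-240453 + 515318\right) \left(\left(-12342036304 + 33462\right) - 101073\right) = 274865 \left(-12342002842 - 101073\right) = 274865 \left(-12342103915\right) = -3392412392596475$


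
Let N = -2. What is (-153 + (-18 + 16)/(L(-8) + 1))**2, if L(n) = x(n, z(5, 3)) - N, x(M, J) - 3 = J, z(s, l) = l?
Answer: 1901641/81 ≈ 23477.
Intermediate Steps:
x(M, J) = 3 + J
L(n) = 8 (L(n) = (3 + 3) - 1*(-2) = 6 + 2 = 8)
(-153 + (-18 + 16)/(L(-8) + 1))**2 = (-153 + (-18 + 16)/(8 + 1))**2 = (-153 - 2/9)**2 = (-1379/9)**2 = 1901641/81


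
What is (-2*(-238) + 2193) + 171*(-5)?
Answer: 1814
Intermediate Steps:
(-2*(-238) + 2193) + 171*(-5) = (476 + 2193) - 855 = 2669 - 855 = 1814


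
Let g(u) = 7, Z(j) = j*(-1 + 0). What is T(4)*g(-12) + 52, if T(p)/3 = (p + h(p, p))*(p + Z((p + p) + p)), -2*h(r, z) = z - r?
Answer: -620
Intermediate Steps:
h(r, z) = r/2 - z/2 (h(r, z) = -(z - r)/2 = r/2 - z/2)
Z(j) = -j (Z(j) = j*(-1) = -j)
T(p) = -6*p² (T(p) = 3*((p + (p/2 - p/2))*(p - ((p + p) + p))) = 3*((p + 0)*(p - (2*p + p))) = 3*(p*(p - 3*p)) = 3*(p*(-2*p)) = 3*(-2*p²) = -6*p²)
T(4)*g(-12) + 52 = -6*4²*7 + 52 = -6*16*7 + 52 = -96*7 + 52 = -672 + 52 = -620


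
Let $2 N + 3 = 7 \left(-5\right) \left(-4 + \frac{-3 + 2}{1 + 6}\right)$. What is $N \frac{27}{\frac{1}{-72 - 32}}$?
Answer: $-199368$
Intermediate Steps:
$N = 71$ ($N = - \frac{3}{2} + \frac{7 \left(-5\right) \left(-4 + \frac{-3 + 2}{1 + 6}\right)}{2} = - \frac{3}{2} + \frac{\left(-35\right) \left(-4 - \frac{1}{7}\right)}{2} = - \frac{3}{2} + \frac{\left(-35\right) \left(- \frac{29}{7}\right)}{2} = - \frac{3}{2} + \frac{1}{2} \cdot 145 = - \frac{3}{2} + \frac{145}{2} = 71$)
$N \frac{27}{\frac{1}{-72 - 32}} = 71 \frac{27}{\frac{1}{-72 - 32}} = 71 \frac{27}{\frac{1}{-104}} = 71 \frac{27}{- \frac{1}{104}} = 71 \cdot 27 \left(-104\right) = 71 \left(-2808\right) = -199368$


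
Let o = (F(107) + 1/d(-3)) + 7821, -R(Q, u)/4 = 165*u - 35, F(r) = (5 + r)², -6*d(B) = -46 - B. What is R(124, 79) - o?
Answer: -3111701/43 ≈ -72365.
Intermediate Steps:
d(B) = 23/3 + B/6 (d(B) = -(-46 - B)/6 = 23/3 + B/6)
R(Q, u) = 140 - 660*u (R(Q, u) = -4*(165*u - 35) = -4*(-35 + 165*u) = 140 - 660*u)
o = 875701/43 (o = ((5 + 107)² + 1/(23/3 + (⅙)*(-3))) + 7821 = (112² + 1/(23/3 - ½)) + 7821 = (12544 + 1/(43/6)) + 7821 = (12544 + 6/43) + 7821 = 539398/43 + 7821 = 875701/43 ≈ 20365.)
R(124, 79) - o = (140 - 660*79) - 1*875701/43 = (140 - 52140) - 875701/43 = -52000 - 875701/43 = -3111701/43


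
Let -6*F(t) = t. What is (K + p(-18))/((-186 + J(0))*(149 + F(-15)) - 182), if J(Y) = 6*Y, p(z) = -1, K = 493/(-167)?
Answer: 660/4736287 ≈ 0.00013935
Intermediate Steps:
F(t) = -t/6
K = -493/167 (K = 493*(-1/167) = -493/167 ≈ -2.9521)
(K + p(-18))/((-186 + J(0))*(149 + F(-15)) - 182) = (-493/167 - 1)/((-186 + 6*0)*(149 - 1/6*(-15)) - 182) = -660/(167*((-186 + 0)*(149 + 5/2) - 182)) = -660/(167*(-186*303/2 - 182)) = -660/(167*(-28179 - 182)) = -660/167/(-28361) = -660/167*(-1/28361) = 660/4736287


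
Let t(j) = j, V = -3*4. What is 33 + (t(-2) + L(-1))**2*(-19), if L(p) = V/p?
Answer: -1867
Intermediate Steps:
V = -12
L(p) = -12/p
33 + (t(-2) + L(-1))**2*(-19) = 33 + (-2 - 12/(-1))**2*(-19) = 33 + (-2 - 12*(-1))**2*(-19) = 33 + (-2 + 12)**2*(-19) = 33 + 10**2*(-19) = 33 + 100*(-19) = 33 - 1900 = -1867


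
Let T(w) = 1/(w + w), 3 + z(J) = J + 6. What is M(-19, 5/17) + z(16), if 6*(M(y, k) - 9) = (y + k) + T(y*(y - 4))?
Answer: 2218229/89148 ≈ 24.883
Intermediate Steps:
z(J) = 3 + J (z(J) = -3 + (J + 6) = -3 + (6 + J) = 3 + J)
T(w) = 1/(2*w)
M(y, k) = 9 + k/6 + y/6 + 1/(12*y*(-4 + y)) (M(y, k) = 9 + ((y + k) + 1/(2*((y*(y - 4)))))/6 = 9 + ((k + y) + 1/(2*((y*(-4 + y)))))/6 = 9 + ((k + y) + (1/(y*(-4 + y)))/2)/6 = 9 + ((k + y) + 1/(2*y*(-4 + y)))/6 = 9 + (k + y + 1/(2*y*(-4 + y)))/6 = 9 + (k/6 + y/6 + 1/(12*y*(-4 + y))) = 9 + k/6 + y/6 + 1/(12*y*(-4 + y)))
M(-19, 5/17) + z(16) = (1/12)*(1 + 2*(-19)*(-4 - 19)*(54 + 5/17 - 19))/(-19*(-4 - 19)) + (3 + 16) = (1/12)*(-1/19)*(1 + 2*(-19)*(-23)*(54 + 5*(1/17) - 19))/(-23) + 19 = (1/12)*(-1/19)*(-1/23)*(1 + 2*(-19)*(-23)*(54 + 5/17 - 19)) + 19 = (1/12)*(-1/19)*(-1/23)*(1 + 2*(-19)*(-23)*(600/17)) + 19 = (1/12)*(-1/19)*(-1/23)*(1 + 524400/17) + 19 = (1/12)*(-1/19)*(-1/23)*(524417/17) + 19 = 524417/89148 + 19 = 2218229/89148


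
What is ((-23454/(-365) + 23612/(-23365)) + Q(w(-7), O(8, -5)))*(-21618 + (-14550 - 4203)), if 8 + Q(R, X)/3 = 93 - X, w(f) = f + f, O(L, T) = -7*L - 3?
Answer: -34102009692726/1705645 ≈ -1.9994e+7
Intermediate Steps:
O(L, T) = -3 - 7*L
w(f) = 2*f
Q(R, X) = 255 - 3*X (Q(R, X) = -24 + 3*(93 - X) = -24 + (279 - 3*X) = 255 - 3*X)
((-23454/(-365) + 23612/(-23365)) + Q(w(-7), O(8, -5)))*(-21618 + (-14550 - 4203)) = ((-23454/(-365) + 23612/(-23365)) + (255 - 3*(-3 - 7*8)))*(-21618 + (-14550 - 4203)) = ((-23454*(-1/365) + 23612*(-1/23365)) + (255 - 3*(-3 - 56)))*(-21618 - 18753) = ((23454/365 - 23612/23365) + (255 - 3*(-59)))*(-40371) = (107876866/1705645 + (255 + 177))*(-40371) = (107876866/1705645 + 432)*(-40371) = (844715506/1705645)*(-40371) = -34102009692726/1705645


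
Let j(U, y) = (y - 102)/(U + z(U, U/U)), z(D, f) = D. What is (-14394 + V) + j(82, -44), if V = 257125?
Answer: 19903869/82 ≈ 2.4273e+5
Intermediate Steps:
j(U, y) = (-102 + y)/(2*U) (j(U, y) = (y - 102)/(U + U) = (-102 + y)/((2*U)) = (-102 + y)*(1/(2*U)) = (-102 + y)/(2*U))
(-14394 + V) + j(82, -44) = (-14394 + 257125) + (½)*(-102 - 44)/82 = 242731 + (½)*(1/82)*(-146) = 242731 - 73/82 = 19903869/82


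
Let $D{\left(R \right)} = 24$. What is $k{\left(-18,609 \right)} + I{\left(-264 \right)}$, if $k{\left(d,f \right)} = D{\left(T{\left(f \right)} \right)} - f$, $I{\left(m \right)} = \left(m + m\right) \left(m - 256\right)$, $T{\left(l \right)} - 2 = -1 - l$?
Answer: $273975$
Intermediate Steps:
$T{\left(l \right)} = 1 - l$ ($T{\left(l \right)} = 2 - \left(1 + l\right) = 1 - l$)
$I{\left(m \right)} = 2 m \left(-256 + m\right)$
$k{\left(d,f \right)} = 24 - f$
$k{\left(-18,609 \right)} + I{\left(-264 \right)} = \left(24 - 609\right) + 2 \left(-264\right) \left(-256 - 264\right) = \left(24 - 609\right) + 2 \left(-264\right) \left(-520\right) = -585 + 274560 = 273975$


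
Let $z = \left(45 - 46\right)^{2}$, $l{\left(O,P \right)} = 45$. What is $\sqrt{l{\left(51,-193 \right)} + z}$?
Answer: $\sqrt{46} \approx 6.7823$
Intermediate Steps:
$z = 1$ ($z = \left(-1\right)^{2} = 1$)
$\sqrt{l{\left(51,-193 \right)} + z} = \sqrt{45 + 1} = \sqrt{46}$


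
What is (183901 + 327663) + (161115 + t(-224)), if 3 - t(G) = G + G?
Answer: 673130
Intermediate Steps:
t(G) = 3 - 2*G (t(G) = 3 - (G + G) = 3 - 2*G)
(183901 + 327663) + (161115 + t(-224)) = (183901 + 327663) + (161115 + (3 - 2*(-224))) = 511564 + (161115 + (3 + 448)) = 511564 + (161115 + 451) = 511564 + 161566 = 673130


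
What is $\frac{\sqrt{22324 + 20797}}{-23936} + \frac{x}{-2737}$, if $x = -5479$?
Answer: $\frac{5479}{2737} - \frac{\sqrt{43121}}{23936} \approx 1.9932$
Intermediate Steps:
$\frac{\sqrt{22324 + 20797}}{-23936} + \frac{x}{-2737} = \frac{\sqrt{22324 + 20797}}{-23936} - \frac{5479}{-2737} = \sqrt{43121} \left(- \frac{1}{23936}\right) - - \frac{5479}{2737} = - \frac{\sqrt{43121}}{23936} + \frac{5479}{2737} = \frac{5479}{2737} - \frac{\sqrt{43121}}{23936}$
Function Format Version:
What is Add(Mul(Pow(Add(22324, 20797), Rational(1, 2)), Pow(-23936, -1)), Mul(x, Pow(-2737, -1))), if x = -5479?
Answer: Add(Rational(5479, 2737), Mul(Rational(-1, 23936), Pow(43121, Rational(1, 2)))) ≈ 1.9932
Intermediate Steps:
Add(Mul(Pow(Add(22324, 20797), Rational(1, 2)), Pow(-23936, -1)), Mul(x, Pow(-2737, -1))) = Add(Mul(Pow(Add(22324, 20797), Rational(1, 2)), Pow(-23936, -1)), Mul(-5479, Pow(-2737, -1))) = Add(Mul(Pow(43121, Rational(1, 2)), Rational(-1, 23936)), Mul(-5479, Rational(-1, 2737))) = Add(Mul(Rational(-1, 23936), Pow(43121, Rational(1, 2))), Rational(5479, 2737)) = Add(Rational(5479, 2737), Mul(Rational(-1, 23936), Pow(43121, Rational(1, 2))))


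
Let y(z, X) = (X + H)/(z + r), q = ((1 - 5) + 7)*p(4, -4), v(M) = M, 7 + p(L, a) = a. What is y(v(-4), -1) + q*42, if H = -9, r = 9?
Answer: -1388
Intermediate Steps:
p(L, a) = -7 + a
q = -33 (q = ((1 - 5) + 7)*(-7 - 4) = (-4 + 7)*(-11) = 3*(-11) = -33)
y(z, X) = (-9 + X)/(9 + z) (y(z, X) = (X - 9)/(z + 9) = (-9 + X)/(9 + z))
y(v(-4), -1) + q*42 = (-9 - 1)/(9 - 4) - 33*42 = -10/5 - 1386 = (⅕)*(-10) - 1386 = -2 - 1386 = -1388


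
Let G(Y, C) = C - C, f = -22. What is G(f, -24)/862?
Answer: 0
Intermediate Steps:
G(Y, C) = 0
G(f, -24)/862 = 0/862 = 0*(1/862) = 0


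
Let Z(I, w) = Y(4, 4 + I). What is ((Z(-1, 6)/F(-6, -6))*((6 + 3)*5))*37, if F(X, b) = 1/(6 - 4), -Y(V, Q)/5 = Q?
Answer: -49950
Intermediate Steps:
Y(V, Q) = -5*Q
Z(I, w) = -20 - 5*I (Z(I, w) = -5*(4 + I) = -20 - 5*I)
F(X, b) = ½ (F(X, b) = 1/2 = ½)
((Z(-1, 6)/F(-6, -6))*((6 + 3)*5))*37 = (((-20 - 5*(-1))/(½))*((6 + 3)*5))*37 = (((-20 + 5)*2)*(9*5))*37 = (-15*2*45)*37 = -30*45*37 = -1350*37 = -49950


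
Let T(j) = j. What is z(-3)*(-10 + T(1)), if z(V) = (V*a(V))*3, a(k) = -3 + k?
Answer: -486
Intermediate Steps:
z(V) = 3*V*(-3 + V) (z(V) = (V*(-3 + V))*3 = 3*V*(-3 + V))
z(-3)*(-10 + T(1)) = (3*(-3)*(-3 - 3))*(-10 + 1) = (3*(-3)*(-6))*(-9) = 54*(-9) = -486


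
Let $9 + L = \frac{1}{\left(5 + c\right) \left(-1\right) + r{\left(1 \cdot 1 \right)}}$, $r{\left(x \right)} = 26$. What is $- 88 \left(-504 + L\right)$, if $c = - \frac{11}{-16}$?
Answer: $\frac{14670392}{325} \approx 45140.0$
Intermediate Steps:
$c = \frac{11}{16}$ ($c = \left(-11\right) \left(- \frac{1}{16}\right) = \frac{11}{16} \approx 0.6875$)
$L = - \frac{2909}{325}$ ($L = -9 + \frac{1}{\left(5 + \frac{11}{16}\right) \left(-1\right) + 26} = -9 + \frac{1}{\frac{91}{16} \left(-1\right) + 26} = -9 + \frac{1}{- \frac{91}{16} + 26} = -9 + \frac{1}{\frac{325}{16}} = -9 + \frac{16}{325} = - \frac{2909}{325} \approx -8.9508$)
$- 88 \left(-504 + L\right) = - 88 \left(-504 - \frac{2909}{325}\right) = \left(-88\right) \left(- \frac{166709}{325}\right) = \frac{14670392}{325}$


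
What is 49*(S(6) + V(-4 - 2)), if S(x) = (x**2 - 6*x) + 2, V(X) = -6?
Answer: -196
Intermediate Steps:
S(x) = 2 + x**2 - 6*x
49*(S(6) + V(-4 - 2)) = 49*((2 + 6**2 - 6*6) - 6) = 49*((2 + 36 - 36) - 6) = 49*(2 - 6) = 49*(-4) = -196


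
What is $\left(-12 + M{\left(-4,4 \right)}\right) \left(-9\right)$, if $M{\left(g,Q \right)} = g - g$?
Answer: $108$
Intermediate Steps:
$M{\left(g,Q \right)} = 0$
$\left(-12 + M{\left(-4,4 \right)}\right) \left(-9\right) = \left(-12 + 0\right) \left(-9\right) = \left(-12\right) \left(-9\right) = 108$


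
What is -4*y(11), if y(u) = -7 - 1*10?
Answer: 68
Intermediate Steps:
y(u) = -17 (y(u) = -7 - 10 = -17)
-4*y(11) = -4*(-17) = 68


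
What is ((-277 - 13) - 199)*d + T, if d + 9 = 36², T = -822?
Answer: -630165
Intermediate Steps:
d = 1287 (d = -9 + 36² = -9 + 1296 = 1287)
((-277 - 13) - 199)*d + T = ((-277 - 13) - 199)*1287 - 822 = (-290 - 199)*1287 - 822 = -489*1287 - 822 = -629343 - 822 = -630165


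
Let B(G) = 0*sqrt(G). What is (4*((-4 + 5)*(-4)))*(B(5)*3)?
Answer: 0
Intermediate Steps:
B(G) = 0
(4*((-4 + 5)*(-4)))*(B(5)*3) = (4*((-4 + 5)*(-4)))*(0*3) = (4*(1*(-4)))*0 = (4*(-4))*0 = -16*0 = 0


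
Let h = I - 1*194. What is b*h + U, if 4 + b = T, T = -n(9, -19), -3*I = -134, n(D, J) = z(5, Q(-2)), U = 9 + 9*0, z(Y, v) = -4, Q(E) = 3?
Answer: 9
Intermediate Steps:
U = 9 (U = 9 + 0 = 9)
n(D, J) = -4
I = 134/3 (I = -⅓*(-134) = 134/3 ≈ 44.667)
T = 4 (T = -1*(-4) = 4)
b = 0 (b = -4 + 4 = 0)
h = -448/3 (h = 134/3 - 1*194 = 134/3 - 194 = -448/3 ≈ -149.33)
b*h + U = 0*(-448/3) + 9 = 0 + 9 = 9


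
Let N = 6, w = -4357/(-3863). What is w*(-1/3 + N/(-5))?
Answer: -100211/57945 ≈ -1.7294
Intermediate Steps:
w = 4357/3863 (w = -4357*(-1/3863) = 4357/3863 ≈ 1.1279)
w*(-1/3 + N/(-5)) = 4357*(-1/3 + 6/(-5))/3863 = 4357*(-1*1/3 + 6*(-1/5))/3863 = 4357*(-1/3 - 6/5)/3863 = (4357/3863)*(-23/15) = -100211/57945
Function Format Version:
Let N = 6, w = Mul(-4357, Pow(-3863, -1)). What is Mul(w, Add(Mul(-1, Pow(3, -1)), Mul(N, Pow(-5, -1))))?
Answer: Rational(-100211, 57945) ≈ -1.7294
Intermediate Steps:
w = Rational(4357, 3863) (w = Mul(-4357, Rational(-1, 3863)) = Rational(4357, 3863) ≈ 1.1279)
Mul(w, Add(Mul(-1, Pow(3, -1)), Mul(N, Pow(-5, -1)))) = Mul(Rational(4357, 3863), Add(Mul(-1, Pow(3, -1)), Mul(6, Pow(-5, -1)))) = Mul(Rational(4357, 3863), Add(Mul(-1, Rational(1, 3)), Mul(6, Rational(-1, 5)))) = Mul(Rational(4357, 3863), Add(Rational(-1, 3), Rational(-6, 5))) = Mul(Rational(4357, 3863), Rational(-23, 15)) = Rational(-100211, 57945)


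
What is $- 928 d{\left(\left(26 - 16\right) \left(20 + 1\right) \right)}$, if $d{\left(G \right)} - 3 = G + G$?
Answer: $-392544$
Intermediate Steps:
$d{\left(G \right)} = 3 + 2 G$ ($d{\left(G \right)} = 3 + \left(G + G\right) = 3 + 2 G$)
$- 928 d{\left(\left(26 - 16\right) \left(20 + 1\right) \right)} = - 928 \left(3 + 2 \left(26 - 16\right) \left(20 + 1\right)\right) = - 928 \left(3 + 2 \cdot 10 \cdot 21\right) = - 928 \left(3 + 2 \cdot 210\right) = - 928 \left(3 + 420\right) = \left(-928\right) 423 = -392544$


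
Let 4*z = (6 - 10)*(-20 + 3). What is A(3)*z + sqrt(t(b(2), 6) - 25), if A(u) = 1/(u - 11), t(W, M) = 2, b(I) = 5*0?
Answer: -17/8 + I*sqrt(23) ≈ -2.125 + 4.7958*I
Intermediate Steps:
b(I) = 0
A(u) = 1/(-11 + u)
z = 17 (z = ((6 - 10)*(-20 + 3))/4 = (-4*(-17))/4 = (1/4)*68 = 17)
A(3)*z + sqrt(t(b(2), 6) - 25) = 17/(-11 + 3) + sqrt(2 - 25) = 17/(-8) + sqrt(-23) = -1/8*17 + I*sqrt(23) = -17/8 + I*sqrt(23)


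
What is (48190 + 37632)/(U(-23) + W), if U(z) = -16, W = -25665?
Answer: -85822/25681 ≈ -3.3418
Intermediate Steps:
(48190 + 37632)/(U(-23) + W) = (48190 + 37632)/(-16 - 25665) = 85822/(-25681) = 85822*(-1/25681) = -85822/25681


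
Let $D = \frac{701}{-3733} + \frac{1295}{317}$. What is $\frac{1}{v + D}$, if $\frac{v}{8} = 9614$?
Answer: $\frac{1183361}{91019273250} \approx 1.3001 \cdot 10^{-5}$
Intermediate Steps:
$v = 76912$ ($v = 8 \cdot 9614 = 76912$)
$D = \frac{4612018}{1183361}$ ($D = 701 \left(- \frac{1}{3733}\right) + 1295 \cdot \frac{1}{317} = - \frac{701}{3733} + \frac{1295}{317} = \frac{4612018}{1183361} \approx 3.8974$)
$\frac{1}{v + D} = \frac{1}{76912 + \frac{4612018}{1183361}} = \frac{1}{\frac{91019273250}{1183361}} = \frac{1183361}{91019273250}$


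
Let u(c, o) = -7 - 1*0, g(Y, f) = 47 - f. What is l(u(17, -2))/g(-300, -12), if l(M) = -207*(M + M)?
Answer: 2898/59 ≈ 49.119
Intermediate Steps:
u(c, o) = -7 (u(c, o) = -7 + 0 = -7)
l(M) = -414*M
l(u(17, -2))/g(-300, -12) = (-414*(-7))/(47 - 1*(-12)) = 2898/(47 + 12) = 2898/59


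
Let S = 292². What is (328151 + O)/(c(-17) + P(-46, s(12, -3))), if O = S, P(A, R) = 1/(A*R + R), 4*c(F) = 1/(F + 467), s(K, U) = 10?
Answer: -248049000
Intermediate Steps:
c(F) = 1/(4*(467 + F)) (c(F) = 1/(4*(F + 467)) = 1/(4*(467 + F)))
S = 85264
P(A, R) = 1/(R + A*R)
O = 85264
(328151 + O)/(c(-17) + P(-46, s(12, -3))) = (328151 + 85264)/(1/(4*(467 - 17)) + 1/(10*(1 - 46))) = 413415/((¼)/450 + (⅒)/(-45)) = 413415/((¼)*(1/450) + (⅒)*(-1/45)) = 413415/(1/1800 - 1/450) = 413415/(-1/600) = 413415*(-600) = -248049000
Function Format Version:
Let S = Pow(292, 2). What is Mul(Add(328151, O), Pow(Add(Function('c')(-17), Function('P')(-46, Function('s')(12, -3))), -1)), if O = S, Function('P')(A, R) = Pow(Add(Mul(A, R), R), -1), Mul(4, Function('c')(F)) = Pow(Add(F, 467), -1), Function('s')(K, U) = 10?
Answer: -248049000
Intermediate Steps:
Function('c')(F) = Mul(Rational(1, 4), Pow(Add(467, F), -1)) (Function('c')(F) = Mul(Rational(1, 4), Pow(Add(F, 467), -1)) = Mul(Rational(1, 4), Pow(Add(467, F), -1)))
S = 85264
Function('P')(A, R) = Pow(Add(R, Mul(A, R)), -1)
O = 85264
Mul(Add(328151, O), Pow(Add(Function('c')(-17), Function('P')(-46, Function('s')(12, -3))), -1)) = Mul(Add(328151, 85264), Pow(Add(Mul(Rational(1, 4), Pow(Add(467, -17), -1)), Mul(Pow(10, -1), Pow(Add(1, -46), -1))), -1)) = Mul(413415, Pow(Add(Mul(Rational(1, 4), Pow(450, -1)), Mul(Rational(1, 10), Pow(-45, -1))), -1)) = Mul(413415, Pow(Add(Mul(Rational(1, 4), Rational(1, 450)), Mul(Rational(1, 10), Rational(-1, 45))), -1)) = Mul(413415, Pow(Add(Rational(1, 1800), Rational(-1, 450)), -1)) = Mul(413415, Pow(Rational(-1, 600), -1)) = Mul(413415, -600) = -248049000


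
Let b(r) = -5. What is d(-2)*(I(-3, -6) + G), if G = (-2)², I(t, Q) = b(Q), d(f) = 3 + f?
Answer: -1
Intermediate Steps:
I(t, Q) = -5
G = 4
d(-2)*(I(-3, -6) + G) = (3 - 2)*(-5 + 4) = 1*(-1) = -1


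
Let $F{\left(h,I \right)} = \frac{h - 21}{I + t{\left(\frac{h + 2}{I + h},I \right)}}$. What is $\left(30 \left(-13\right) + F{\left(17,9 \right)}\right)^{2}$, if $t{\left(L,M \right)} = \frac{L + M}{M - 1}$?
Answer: $\frac{688206294724}{4515625} \approx 1.5241 \cdot 10^{5}$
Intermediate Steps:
$t{\left(L,M \right)} = \frac{L + M}{-1 + M}$
$F{\left(h,I \right)} = \frac{-21 + h}{I + \frac{I + \frac{2 + h}{I + h}}{-1 + I}}$ ($F{\left(h,I \right)} = \frac{h - 21}{I + \frac{\frac{h + 2}{I + h} + I}{-1 + I}} = \frac{-21 + h}{I + \frac{\frac{2 + h}{I + h} + I}{-1 + I}} = \frac{-21 + h}{I + \frac{I + \frac{2 + h}{I + h}}{-1 + I}}$)
$\left(30 \left(-13\right) + F{\left(17,9 \right)}\right)^{2} = \left(30 \left(-13\right) + \frac{\left(-1 + 9\right) \left(-21 + 17\right) \left(9 + 17\right)}{2 + 17 + 9 \left(9 + 17\right) + 9 \left(-1 + 9\right) \left(9 + 17\right)}\right)^{2} = \left(-390 + \frac{1}{2 + 17 + 9 \cdot 26 + 9 \cdot 8 \cdot 26} \cdot 8 \left(-4\right) 26\right)^{2} = \left(-390 + \frac{1}{2 + 17 + 234 + 1872} \cdot 8 \left(-4\right) 26\right)^{2} = \left(-390 + \frac{1}{2125} \cdot 8 \left(-4\right) 26\right)^{2} = \left(-390 - \frac{832}{2125}\right)^{2} = \left(- \frac{829582}{2125}\right)^{2} = \frac{688206294724}{4515625}$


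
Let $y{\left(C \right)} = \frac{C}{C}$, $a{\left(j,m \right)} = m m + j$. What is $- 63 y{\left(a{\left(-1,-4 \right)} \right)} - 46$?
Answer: $-109$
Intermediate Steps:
$a{\left(j,m \right)} = j + m^{2}$ ($a{\left(j,m \right)} = m^{2} + j = j + m^{2}$)
$y{\left(C \right)} = 1$
$- 63 y{\left(a{\left(-1,-4 \right)} \right)} - 46 = \left(-63\right) 1 - 46 = -63 - 46 = -109$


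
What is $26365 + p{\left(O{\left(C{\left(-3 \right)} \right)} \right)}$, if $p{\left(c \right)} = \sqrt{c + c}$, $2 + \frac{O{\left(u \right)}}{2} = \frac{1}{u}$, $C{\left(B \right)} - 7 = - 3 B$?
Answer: $26365 + \frac{i \sqrt{31}}{2} \approx 26365.0 + 2.7839 i$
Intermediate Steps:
$C{\left(B \right)} = 7 - 3 B$
$O{\left(u \right)} = -4 + \frac{2}{u}$
$p{\left(c \right)} = \sqrt{2} \sqrt{c}$ ($p{\left(c \right)} = \sqrt{2 c} = \sqrt{2} \sqrt{c}$)
$26365 + p{\left(O{\left(C{\left(-3 \right)} \right)} \right)} = 26365 + \sqrt{2} \sqrt{-4 + \frac{2}{7 - -9}} = 26365 + \sqrt{2} \sqrt{-4 + \frac{2}{7 + 9}} = 26365 + \sqrt{2} \sqrt{-4 + \frac{2}{16}} = 26365 + \sqrt{2} \sqrt{-4 + 2 \cdot \frac{1}{16}} = 26365 + \sqrt{2} \sqrt{-4 + \frac{1}{8}} = 26365 + \sqrt{2} \sqrt{- \frac{31}{8}} = 26365 + \sqrt{2} \frac{i \sqrt{62}}{4} = 26365 + \frac{i \sqrt{31}}{2}$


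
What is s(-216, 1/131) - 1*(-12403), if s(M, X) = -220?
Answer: 12183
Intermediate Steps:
s(-216, 1/131) - 1*(-12403) = -220 - 1*(-12403) = -220 + 12403 = 12183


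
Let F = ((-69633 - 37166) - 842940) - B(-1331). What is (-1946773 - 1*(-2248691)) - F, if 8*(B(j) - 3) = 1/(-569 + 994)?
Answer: 4255644001/3400 ≈ 1.2517e+6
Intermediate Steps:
B(j) = 10201/3400 (B(j) = 3 + 1/(8*(-569 + 994)) = 3 + (⅛)/425 = 3 + (⅛)*(1/425) = 3 + 1/3400 = 10201/3400)
F = -3229122801/3400 (F = ((-69633 - 37166) - 842940) - 1*10201/3400 = (-106799 - 842940) - 10201/3400 = -949739 - 10201/3400 = -3229122801/3400 ≈ -9.4974e+5)
(-1946773 - 1*(-2248691)) - F = (-1946773 - 1*(-2248691)) - 1*(-3229122801/3400) = (-1946773 + 2248691) + 3229122801/3400 = 301918 + 3229122801/3400 = 4255644001/3400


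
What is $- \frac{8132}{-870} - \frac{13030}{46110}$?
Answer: $\frac{69661}{7685} \approx 9.0645$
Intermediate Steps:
$- \frac{8132}{-870} - \frac{13030}{46110} = \left(-8132\right) \left(- \frac{1}{870}\right) - \frac{1303}{4611} = \frac{4066}{435} - \frac{1303}{4611} = \frac{69661}{7685}$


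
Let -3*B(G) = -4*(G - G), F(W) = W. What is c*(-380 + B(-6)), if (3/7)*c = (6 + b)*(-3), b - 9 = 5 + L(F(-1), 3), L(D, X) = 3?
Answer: 61180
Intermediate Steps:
B(G) = 0 (B(G) = -(-4)*(G - G)/3 = -(-4)*0/3 = -⅓*0 = 0)
b = 17 (b = 9 + (5 + 3) = 9 + 8 = 17)
c = -161 (c = 7*((6 + 17)*(-3))/3 = 7*(23*(-3))/3 = (7/3)*(-69) = -161)
c*(-380 + B(-6)) = -161*(-380 + 0) = -161*(-380) = 61180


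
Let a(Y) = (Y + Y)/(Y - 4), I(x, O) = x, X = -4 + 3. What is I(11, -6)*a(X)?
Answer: 22/5 ≈ 4.4000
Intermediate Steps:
X = -1
a(Y) = 2*Y/(-4 + Y) (a(Y) = (2*Y)/(-4 + Y) = 2*Y/(-4 + Y))
I(11, -6)*a(X) = 11*(2*(-1)/(-4 - 1)) = 11*(2*(-1)/(-5)) = 11*(2*(-1)*(-1/5)) = 11*(2/5) = 22/5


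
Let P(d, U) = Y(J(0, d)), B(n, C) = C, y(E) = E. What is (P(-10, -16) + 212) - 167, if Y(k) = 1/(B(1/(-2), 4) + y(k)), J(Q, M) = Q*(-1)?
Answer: 181/4 ≈ 45.250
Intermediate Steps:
J(Q, M) = -Q
Y(k) = 1/(4 + k)
P(d, U) = ¼ (P(d, U) = 1/(4 - 1*0) = 1/(4 + 0) = 1/4 = ¼)
(P(-10, -16) + 212) - 167 = (¼ + 212) - 167 = 849/4 - 167 = 181/4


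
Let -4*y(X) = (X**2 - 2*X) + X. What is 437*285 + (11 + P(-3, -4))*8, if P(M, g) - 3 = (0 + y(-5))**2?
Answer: 125107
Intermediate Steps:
y(X) = -X**2/4 + X/4 (y(X) = -((X**2 - 2*X) + X)/4 = -(X**2 - X)/4 = -X**2/4 + X/4)
P(M, g) = 237/4 (P(M, g) = 3 + (0 + (1/4)*(-5)*(1 - 1*(-5)))**2 = 3 + (0 + (1/4)*(-5)*(1 + 5))**2 = 3 + (0 + (1/4)*(-5)*6)**2 = 3 + (0 - 15/2)**2 = 3 + (-15/2)**2 = 3 + 225/4 = 237/4)
437*285 + (11 + P(-3, -4))*8 = 437*285 + (11 + 237/4)*8 = 124545 + (281/4)*8 = 124545 + 562 = 125107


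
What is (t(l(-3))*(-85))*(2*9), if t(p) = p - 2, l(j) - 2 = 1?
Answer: -1530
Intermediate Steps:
l(j) = 3 (l(j) = 2 + 1 = 3)
t(p) = -2 + p
(t(l(-3))*(-85))*(2*9) = ((-2 + 3)*(-85))*(2*9) = (1*(-85))*18 = -85*18 = -1530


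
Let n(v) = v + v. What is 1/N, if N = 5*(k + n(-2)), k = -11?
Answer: -1/75 ≈ -0.013333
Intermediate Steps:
n(v) = 2*v
N = -75 (N = 5*(-11 + 2*(-2)) = 5*(-11 - 4) = 5*(-15) = -75)
1/N = 1/(-75) = -1/75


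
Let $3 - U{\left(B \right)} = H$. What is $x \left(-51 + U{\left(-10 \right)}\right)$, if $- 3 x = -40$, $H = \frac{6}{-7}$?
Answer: $- \frac{4400}{7} \approx -628.57$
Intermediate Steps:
$H = - \frac{6}{7}$ ($H = 6 \left(- \frac{1}{7}\right) = - \frac{6}{7} \approx -0.85714$)
$U{\left(B \right)} = \frac{27}{7}$ ($U{\left(B \right)} = 3 - - \frac{6}{7} = 3 + \frac{6}{7} = \frac{27}{7}$)
$x = \frac{40}{3}$ ($x = \left(- \frac{1}{3}\right) \left(-40\right) = \frac{40}{3} \approx 13.333$)
$x \left(-51 + U{\left(-10 \right)}\right) = \frac{40 \left(-51 + \frac{27}{7}\right)}{3} = \frac{40}{3} \left(- \frac{330}{7}\right) = - \frac{4400}{7}$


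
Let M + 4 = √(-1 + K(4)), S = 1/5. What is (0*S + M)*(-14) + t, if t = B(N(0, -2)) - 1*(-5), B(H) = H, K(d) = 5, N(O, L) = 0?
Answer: 33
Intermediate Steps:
S = ⅕ ≈ 0.20000
M = -2 (M = -4 + √(-1 + 5) = -4 + √4 = -4 + 2 = -2)
t = 5 (t = 0 - 1*(-5) = 0 + 5 = 5)
(0*S + M)*(-14) + t = (0*(⅕) - 2)*(-14) + 5 = (0 - 2)*(-14) + 5 = -2*(-14) + 5 = 28 + 5 = 33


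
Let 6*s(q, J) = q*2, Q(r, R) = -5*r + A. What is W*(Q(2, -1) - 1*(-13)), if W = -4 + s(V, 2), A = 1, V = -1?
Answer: -52/3 ≈ -17.333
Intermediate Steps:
Q(r, R) = 1 - 5*r (Q(r, R) = -5*r + 1 = 1 - 5*r)
s(q, J) = q/3 (s(q, J) = (q*2)/6 = (2*q)/6 = q/3)
W = -13/3 (W = -4 + (⅓)*(-1) = -4 - ⅓ = -13/3 ≈ -4.3333)
W*(Q(2, -1) - 1*(-13)) = -13*((1 - 5*2) - 1*(-13))/3 = -13*((1 - 10) + 13)/3 = -13*(-9 + 13)/3 = -13/3*4 = -52/3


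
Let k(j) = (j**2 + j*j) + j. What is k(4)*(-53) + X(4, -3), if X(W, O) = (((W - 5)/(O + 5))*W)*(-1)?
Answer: -1906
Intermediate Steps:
X(W, O) = -W*(-5 + W)/(5 + O) (X(W, O) = (((-5 + W)/(5 + O))*W)*(-1) = (W*(-5 + W)/(5 + O))*(-1) = -W*(-5 + W)/(5 + O))
k(j) = j + 2*j**2 (k(j) = (j**2 + j**2) + j = 2*j**2 + j = j + 2*j**2)
k(4)*(-53) + X(4, -3) = (4*(1 + 2*4))*(-53) + 4*(5 - 1*4)/(5 - 3) = (4*(1 + 8))*(-53) + 4*(5 - 4)/2 = (4*9)*(-53) + 4*(1/2)*1 = 36*(-53) + 2 = -1908 + 2 = -1906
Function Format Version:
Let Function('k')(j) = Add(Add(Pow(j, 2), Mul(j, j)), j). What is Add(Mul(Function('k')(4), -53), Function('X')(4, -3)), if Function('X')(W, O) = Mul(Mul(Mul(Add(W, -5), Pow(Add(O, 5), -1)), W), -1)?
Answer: -1906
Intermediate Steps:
Function('X')(W, O) = Mul(-1, W, Pow(Add(5, O), -1), Add(-5, W)) (Function('X')(W, O) = Mul(Mul(Mul(Add(-5, W), Pow(Add(5, O), -1)), W), -1) = Mul(Mul(Mul(Pow(Add(5, O), -1), Add(-5, W)), W), -1) = Mul(Mul(W, Pow(Add(5, O), -1), Add(-5, W)), -1) = Mul(-1, W, Pow(Add(5, O), -1), Add(-5, W)))
Function('k')(j) = Add(j, Mul(2, Pow(j, 2))) (Function('k')(j) = Add(Add(Pow(j, 2), Pow(j, 2)), j) = Add(Mul(2, Pow(j, 2)), j) = Add(j, Mul(2, Pow(j, 2))))
Add(Mul(Function('k')(4), -53), Function('X')(4, -3)) = Add(Mul(Mul(4, Add(1, Mul(2, 4))), -53), Mul(4, Pow(Add(5, -3), -1), Add(5, Mul(-1, 4)))) = Add(Mul(Mul(4, Add(1, 8)), -53), Mul(4, Pow(2, -1), Add(5, -4))) = Add(Mul(Mul(4, 9), -53), Mul(4, Rational(1, 2), 1)) = Add(Mul(36, -53), 2) = Add(-1908, 2) = -1906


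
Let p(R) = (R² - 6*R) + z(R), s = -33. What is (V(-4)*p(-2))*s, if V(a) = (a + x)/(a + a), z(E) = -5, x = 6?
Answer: 363/4 ≈ 90.750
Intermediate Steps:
V(a) = (6 + a)/(2*a) (V(a) = (a + 6)/(a + a) = (6 + a)/((2*a)) = (6 + a)*(1/(2*a)) = (6 + a)/(2*a))
p(R) = -5 + R² - 6*R (p(R) = (R² - 6*R) - 5 = -5 + R² - 6*R)
(V(-4)*p(-2))*s = (((½)*(6 - 4)/(-4))*(-5 + (-2)² - 6*(-2)))*(-33) = (((½)*(-¼)*2)*(-5 + 4 + 12))*(-33) = -¼*11*(-33) = -11/4*(-33) = 363/4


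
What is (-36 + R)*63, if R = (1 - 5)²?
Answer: -1260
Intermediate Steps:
R = 16 (R = (-4)² = 16)
(-36 + R)*63 = (-36 + 16)*63 = -20*63 = -1260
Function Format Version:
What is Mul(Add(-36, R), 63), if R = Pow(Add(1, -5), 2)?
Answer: -1260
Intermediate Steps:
R = 16 (R = Pow(-4, 2) = 16)
Mul(Add(-36, R), 63) = Mul(Add(-36, 16), 63) = Mul(-20, 63) = -1260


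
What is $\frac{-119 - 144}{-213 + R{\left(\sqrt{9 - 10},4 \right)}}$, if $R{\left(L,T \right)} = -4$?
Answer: $\frac{263}{217} \approx 1.212$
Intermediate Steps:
$\frac{-119 - 144}{-213 + R{\left(\sqrt{9 - 10},4 \right)}} = \frac{-119 - 144}{-213 - 4} = - \frac{263}{-217} = \left(-263\right) \left(- \frac{1}{217}\right) = \frac{263}{217}$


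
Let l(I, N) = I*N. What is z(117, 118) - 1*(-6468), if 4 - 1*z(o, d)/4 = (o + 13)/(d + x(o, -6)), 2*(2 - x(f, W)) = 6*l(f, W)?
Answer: 7216432/1113 ≈ 6483.8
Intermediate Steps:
x(f, W) = 2 - 3*W*f (x(f, W) = 2 - 3*f*W = 2 - 3*W*f)
z(o, d) = 16 - 4*(13 + o)/(2 + d + 18*o) (z(o, d) = 16 - 4*(o + 13)/(d + (2 - 3*(-6)*o)) = 16 - 4*(13 + o)/(d + (2 + 18*o)) = 16 - 4*(13 + o)/(2 + d + 18*o))
z(117, 118) - 1*(-6468) = 4*(-5 + 4*118 + 71*117)/(2 + 118 + 18*117) - 1*(-6468) = 4*(-5 + 472 + 8307)/(2 + 118 + 2106) + 6468 = 4*8774/2226 + 6468 = 4*(1/2226)*8774 + 6468 = 17548/1113 + 6468 = 7216432/1113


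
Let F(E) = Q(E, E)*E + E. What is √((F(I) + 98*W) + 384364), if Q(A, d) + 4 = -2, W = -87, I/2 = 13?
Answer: 2*√93927 ≈ 612.95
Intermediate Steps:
I = 26 (I = 2*13 = 26)
Q(A, d) = -6 (Q(A, d) = -4 - 2 = -6)
F(E) = -5*E (F(E) = -6*E + E = -5*E)
√((F(I) + 98*W) + 384364) = √((-5*26 + 98*(-87)) + 384364) = √((-130 - 8526) + 384364) = √(-8656 + 384364) = √375708 = 2*√93927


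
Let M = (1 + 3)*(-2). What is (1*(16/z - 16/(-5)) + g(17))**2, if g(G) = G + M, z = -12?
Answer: 26569/225 ≈ 118.08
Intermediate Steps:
M = -8 (M = 4*(-2) = -8)
g(G) = -8 + G (g(G) = G - 8 = -8 + G)
(1*(16/z - 16/(-5)) + g(17))**2 = (1*(16/(-12) - 16/(-5)) + (-8 + 17))**2 = (1*(16*(-1/12) - 16*(-1/5)) + 9)**2 = (1*(-4/3 + 16/5) + 9)**2 = (1*(28/15) + 9)**2 = (28/15 + 9)**2 = (163/15)**2 = 26569/225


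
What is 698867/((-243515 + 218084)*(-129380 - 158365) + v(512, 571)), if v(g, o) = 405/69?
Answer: 16073941/168305791320 ≈ 9.5504e-5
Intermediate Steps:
v(g, o) = 135/23 (v(g, o) = 405*(1/69) = 135/23)
698867/((-243515 + 218084)*(-129380 - 158365) + v(512, 571)) = 698867/((-243515 + 218084)*(-129380 - 158365) + 135/23) = 698867/(-25431*(-287745) + 135/23) = 698867/(7317643095 + 135/23) = 698867/(168305791320/23) = 698867*(23/168305791320) = 16073941/168305791320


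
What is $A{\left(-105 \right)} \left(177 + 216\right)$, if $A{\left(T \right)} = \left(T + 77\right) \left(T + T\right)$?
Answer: $2310840$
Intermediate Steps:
$A{\left(T \right)} = 2 T \left(77 + T\right)$ ($A{\left(T \right)} = \left(77 + T\right) 2 T = 2 T \left(77 + T\right)$)
$A{\left(-105 \right)} \left(177 + 216\right) = 2 \left(-105\right) \left(77 - 105\right) \left(177 + 216\right) = 2 \left(-105\right) \left(-28\right) 393 = 5880 \cdot 393 = 2310840$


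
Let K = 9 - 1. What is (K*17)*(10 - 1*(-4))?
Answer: 1904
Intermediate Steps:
K = 8
(K*17)*(10 - 1*(-4)) = (8*17)*(10 - 1*(-4)) = 136*(10 + 4) = 136*14 = 1904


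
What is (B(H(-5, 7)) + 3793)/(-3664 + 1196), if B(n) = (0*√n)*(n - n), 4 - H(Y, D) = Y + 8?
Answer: -3793/2468 ≈ -1.5369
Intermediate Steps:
H(Y, D) = -4 - Y (H(Y, D) = 4 - (Y + 8) = 4 - (8 + Y) = 4 + (-8 - Y) = -4 - Y)
B(n) = 0 (B(n) = 0*0 = 0)
(B(H(-5, 7)) + 3793)/(-3664 + 1196) = (0 + 3793)/(-3664 + 1196) = 3793/(-2468) = 3793*(-1/2468) = -3793/2468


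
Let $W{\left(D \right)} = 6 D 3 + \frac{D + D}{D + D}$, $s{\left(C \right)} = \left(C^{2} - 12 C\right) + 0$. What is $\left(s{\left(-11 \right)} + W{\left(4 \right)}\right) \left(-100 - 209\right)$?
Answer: $-100734$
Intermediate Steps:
$s{\left(C \right)} = C^{2} - 12 C$
$W{\left(D \right)} = 1 + 18 D$ ($W{\left(D \right)} = 18 D + \frac{2 D}{2 D} = 18 D + 2 D \frac{1}{2 D} = 18 D + 1 = 1 + 18 D$)
$\left(s{\left(-11 \right)} + W{\left(4 \right)}\right) \left(-100 - 209\right) = \left(- 11 \left(-12 - 11\right) + \left(1 + 18 \cdot 4\right)\right) \left(-100 - 209\right) = \left(\left(-11\right) \left(-23\right) + \left(1 + 72\right)\right) \left(-100 - 209\right) = \left(253 + 73\right) \left(-309\right) = 326 \left(-309\right) = -100734$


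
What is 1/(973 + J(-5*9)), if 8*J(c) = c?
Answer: 8/7739 ≈ 0.0010337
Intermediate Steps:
J(c) = c/8
1/(973 + J(-5*9)) = 1/(973 + (-5*9)/8) = 1/(973 + (1/8)*(-45)) = 1/(973 - 45/8) = 1/(7739/8) = 8/7739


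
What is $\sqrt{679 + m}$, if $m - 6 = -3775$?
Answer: $i \sqrt{3090} \approx 55.588 i$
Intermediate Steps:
$m = -3769$ ($m = 6 - 3775 = -3769$)
$\sqrt{679 + m} = \sqrt{679 - 3769} = \sqrt{-3090} = i \sqrt{3090}$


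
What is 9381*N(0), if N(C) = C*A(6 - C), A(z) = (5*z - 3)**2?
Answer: 0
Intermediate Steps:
A(z) = (-3 + 5*z)**2
N(C) = C*(27 - 5*C)**2 (N(C) = C*(-3 + 5*(6 - C))**2 = C*(-3 + (30 - 5*C))**2 = C*(27 - 5*C)**2)
9381*N(0) = 9381*(0*(-27 + 5*0)**2) = 9381*(0*(-27 + 0)**2) = 9381*(0*(-27)**2) = 9381*(0*729) = 9381*0 = 0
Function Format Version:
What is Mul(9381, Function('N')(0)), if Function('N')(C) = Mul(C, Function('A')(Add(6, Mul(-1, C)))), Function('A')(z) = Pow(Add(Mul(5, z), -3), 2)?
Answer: 0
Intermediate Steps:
Function('A')(z) = Pow(Add(-3, Mul(5, z)), 2)
Function('N')(C) = Mul(C, Pow(Add(27, Mul(-5, C)), 2)) (Function('N')(C) = Mul(C, Pow(Add(-3, Mul(5, Add(6, Mul(-1, C)))), 2)) = Mul(C, Pow(Add(-3, Add(30, Mul(-5, C))), 2)) = Mul(C, Pow(Add(27, Mul(-5, C)), 2)))
Mul(9381, Function('N')(0)) = Mul(9381, Mul(0, Pow(Add(-27, Mul(5, 0)), 2))) = Mul(9381, Mul(0, Pow(Add(-27, 0), 2))) = Mul(9381, Mul(0, Pow(-27, 2))) = Mul(9381, Mul(0, 729)) = Mul(9381, 0) = 0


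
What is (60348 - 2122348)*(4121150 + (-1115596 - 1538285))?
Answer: -3025508678000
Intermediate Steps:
(60348 - 2122348)*(4121150 + (-1115596 - 1538285)) = -2062000*(4121150 - 2653881) = -2062000*1467269 = -3025508678000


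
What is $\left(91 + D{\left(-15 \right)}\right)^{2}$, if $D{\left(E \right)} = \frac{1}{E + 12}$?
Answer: $\frac{73984}{9} \approx 8220.4$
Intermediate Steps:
$D{\left(E \right)} = \frac{1}{12 + E}$
$\left(91 + D{\left(-15 \right)}\right)^{2} = \left(91 + \frac{1}{12 - 15}\right)^{2} = \left(91 + \frac{1}{-3}\right)^{2} = \left(91 - \frac{1}{3}\right)^{2} = \left(\frac{272}{3}\right)^{2} = \frac{73984}{9}$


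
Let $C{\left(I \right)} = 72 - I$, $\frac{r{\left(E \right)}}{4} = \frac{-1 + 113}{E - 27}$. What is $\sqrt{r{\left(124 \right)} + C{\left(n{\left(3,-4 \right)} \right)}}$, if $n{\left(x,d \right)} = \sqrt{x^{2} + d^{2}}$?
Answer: $\frac{\sqrt{673859}}{97} \approx 8.4628$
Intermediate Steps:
$n{\left(x,d \right)} = \sqrt{d^{2} + x^{2}}$
$r{\left(E \right)} = \frac{448}{-27 + E}$ ($r{\left(E \right)} = 4 \frac{-1 + 113}{E - 27} = 4 \frac{112}{-27 + E} = \frac{448}{-27 + E}$)
$\sqrt{r{\left(124 \right)} + C{\left(n{\left(3,-4 \right)} \right)}} = \sqrt{\frac{448}{-27 + 124} + \left(72 - \sqrt{\left(-4\right)^{2} + 3^{2}}\right)} = \sqrt{\frac{448}{97} + \left(72 - \sqrt{16 + 9}\right)} = \sqrt{448 \cdot \frac{1}{97} + \left(72 - \sqrt{25}\right)} = \sqrt{\frac{448}{97} + \left(72 - 5\right)} = \sqrt{\frac{448}{97} + 67} = \sqrt{\frac{6947}{97}} = \frac{\sqrt{673859}}{97}$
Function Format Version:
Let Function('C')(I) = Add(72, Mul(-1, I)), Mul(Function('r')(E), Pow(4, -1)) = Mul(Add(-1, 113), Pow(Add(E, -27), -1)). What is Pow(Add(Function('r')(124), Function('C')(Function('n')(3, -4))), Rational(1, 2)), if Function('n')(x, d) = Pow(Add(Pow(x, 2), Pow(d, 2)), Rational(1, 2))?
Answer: Mul(Rational(1, 97), Pow(673859, Rational(1, 2))) ≈ 8.4628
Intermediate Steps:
Function('n')(x, d) = Pow(Add(Pow(d, 2), Pow(x, 2)), Rational(1, 2))
Function('r')(E) = Mul(448, Pow(Add(-27, E), -1)) (Function('r')(E) = Mul(4, Mul(Add(-1, 113), Pow(Add(E, -27), -1))) = Mul(4, Mul(112, Pow(Add(-27, E), -1))) = Mul(448, Pow(Add(-27, E), -1)))
Pow(Add(Function('r')(124), Function('C')(Function('n')(3, -4))), Rational(1, 2)) = Pow(Add(Mul(448, Pow(Add(-27, 124), -1)), Add(72, Mul(-1, Pow(Add(Pow(-4, 2), Pow(3, 2)), Rational(1, 2))))), Rational(1, 2)) = Pow(Add(Mul(448, Pow(97, -1)), Add(72, Mul(-1, Pow(Add(16, 9), Rational(1, 2))))), Rational(1, 2)) = Pow(Add(Mul(448, Rational(1, 97)), Add(72, Mul(-1, Pow(25, Rational(1, 2))))), Rational(1, 2)) = Pow(Add(Rational(448, 97), Add(72, Mul(-1, 5))), Rational(1, 2)) = Pow(Add(Rational(448, 97), Add(72, -5)), Rational(1, 2)) = Pow(Add(Rational(448, 97), 67), Rational(1, 2)) = Pow(Rational(6947, 97), Rational(1, 2)) = Mul(Rational(1, 97), Pow(673859, Rational(1, 2)))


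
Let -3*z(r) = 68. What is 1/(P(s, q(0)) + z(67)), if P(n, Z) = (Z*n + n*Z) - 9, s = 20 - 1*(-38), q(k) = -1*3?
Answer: -3/1139 ≈ -0.0026339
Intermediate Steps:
q(k) = -3
z(r) = -68/3 (z(r) = -⅓*68 = -68/3)
s = 58 (s = 20 + 38 = 58)
P(n, Z) = -9 + 2*Z*n (P(n, Z) = (Z*n + Z*n) - 9 = 2*Z*n - 9 = -9 + 2*Z*n)
1/(P(s, q(0)) + z(67)) = 1/((-9 + 2*(-3)*58) - 68/3) = 1/((-9 - 348) - 68/3) = 1/(-357 - 68/3) = 1/(-1139/3) = -3/1139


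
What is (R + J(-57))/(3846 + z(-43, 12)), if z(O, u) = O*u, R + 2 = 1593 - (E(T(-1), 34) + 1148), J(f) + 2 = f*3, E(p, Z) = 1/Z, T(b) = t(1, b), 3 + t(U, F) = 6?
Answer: 9179/113220 ≈ 0.081072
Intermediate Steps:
t(U, F) = 3 (t(U, F) = -3 + 6 = 3)
T(b) = 3
J(f) = -2 + 3*f (J(f) = -2 + f*3 = -2 + 3*f)
R = 15061/34 (R = -2 + (1593 - (1/34 + 1148)) = -2 + (1593 - 1*39033/34) = -2 + (1593 - 39033/34) = -2 + 15129/34 = 15061/34 ≈ 442.97)
(R + J(-57))/(3846 + z(-43, 12)) = (15061/34 + (-2 + 3*(-57)))/(3846 - 43*12) = (15061/34 + (-2 - 171))/(3846 - 516) = (15061/34 - 173)/3330 = (9179/34)*(1/3330) = 9179/113220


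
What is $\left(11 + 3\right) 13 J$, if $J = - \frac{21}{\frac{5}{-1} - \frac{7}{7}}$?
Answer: $637$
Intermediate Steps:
$J = \frac{7}{2}$ ($J = - \frac{21}{5 \left(-1\right) - 1} = - \frac{21}{-5 - 1} = - \frac{21}{-6} = \left(-21\right) \left(- \frac{1}{6}\right) = \frac{7}{2} \approx 3.5$)
$\left(11 + 3\right) 13 J = \left(11 + 3\right) 13 \cdot \frac{7}{2} = 14 \cdot 13 \cdot \frac{7}{2} = 182 \cdot \frac{7}{2} = 637$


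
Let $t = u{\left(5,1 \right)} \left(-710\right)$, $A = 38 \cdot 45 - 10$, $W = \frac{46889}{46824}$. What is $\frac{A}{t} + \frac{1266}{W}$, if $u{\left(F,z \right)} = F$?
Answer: $\frac{4207227838}{3329119} \approx 1263.8$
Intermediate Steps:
$W = \frac{46889}{46824}$ ($W = 46889 \cdot \frac{1}{46824} = \frac{46889}{46824} \approx 1.0014$)
$A = 1700$ ($A = 1710 - 10 = 1700$)
$t = -3550$ ($t = 5 \left(-710\right) = -3550$)
$\frac{A}{t} + \frac{1266}{W} = \frac{1700}{-3550} + \frac{1266}{\frac{46889}{46824}} = 1700 \left(- \frac{1}{3550}\right) + 1266 \cdot \frac{46824}{46889} = - \frac{34}{71} + \frac{59279184}{46889} = \frac{4207227838}{3329119}$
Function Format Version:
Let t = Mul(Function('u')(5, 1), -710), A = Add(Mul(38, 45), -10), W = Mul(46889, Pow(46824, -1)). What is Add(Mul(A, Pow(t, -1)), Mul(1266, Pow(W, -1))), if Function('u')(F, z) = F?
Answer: Rational(4207227838, 3329119) ≈ 1263.8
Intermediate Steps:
W = Rational(46889, 46824) (W = Mul(46889, Rational(1, 46824)) = Rational(46889, 46824) ≈ 1.0014)
A = 1700 (A = Add(1710, -10) = 1700)
t = -3550 (t = Mul(5, -710) = -3550)
Add(Mul(A, Pow(t, -1)), Mul(1266, Pow(W, -1))) = Add(Mul(1700, Pow(-3550, -1)), Mul(1266, Pow(Rational(46889, 46824), -1))) = Add(Mul(1700, Rational(-1, 3550)), Mul(1266, Rational(46824, 46889))) = Add(Rational(-34, 71), Rational(59279184, 46889)) = Rational(4207227838, 3329119)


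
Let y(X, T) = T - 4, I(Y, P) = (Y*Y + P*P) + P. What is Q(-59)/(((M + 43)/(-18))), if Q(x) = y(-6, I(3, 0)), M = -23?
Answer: -9/2 ≈ -4.5000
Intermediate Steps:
I(Y, P) = P + P**2 + Y**2 (I(Y, P) = (Y**2 + P**2) + P = (P**2 + Y**2) + P = P + P**2 + Y**2)
y(X, T) = -4 + T
Q(x) = 5 (Q(x) = -4 + (0 + 0**2 + 3**2) = -4 + (0 + 0 + 9) = -4 + 9 = 5)
Q(-59)/(((M + 43)/(-18))) = 5/(((-23 + 43)/(-18))) = 5/((-1/18*20)) = 5/(-10/9) = 5*(-9/10) = -9/2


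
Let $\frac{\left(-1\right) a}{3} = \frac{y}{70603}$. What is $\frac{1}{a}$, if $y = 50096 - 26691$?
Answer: $- \frac{70603}{70215} \approx -1.0055$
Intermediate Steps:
$y = 23405$
$a = - \frac{70215}{70603}$ ($a = - 3 \cdot \frac{23405}{70603} = - 3 \cdot 23405 \cdot \frac{1}{70603} = \left(-3\right) \frac{23405}{70603} = - \frac{70215}{70603} \approx -0.9945$)
$\frac{1}{a} = \frac{1}{- \frac{70215}{70603}} = - \frac{70603}{70215}$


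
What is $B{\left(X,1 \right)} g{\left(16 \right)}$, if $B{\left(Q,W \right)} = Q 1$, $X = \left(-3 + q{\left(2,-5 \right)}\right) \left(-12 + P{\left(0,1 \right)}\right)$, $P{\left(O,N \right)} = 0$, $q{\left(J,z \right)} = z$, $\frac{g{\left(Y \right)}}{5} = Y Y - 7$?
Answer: $119520$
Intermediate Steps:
$g{\left(Y \right)} = -35 + 5 Y^{2}$ ($g{\left(Y \right)} = 5 \left(Y Y - 7\right) = 5 \left(Y^{2} - 7\right) = 5 \left(-7 + Y^{2}\right) = -35 + 5 Y^{2}$)
$X = 96$ ($X = \left(-3 - 5\right) \left(-12 + 0\right) = \left(-8\right) \left(-12\right) = 96$)
$B{\left(Q,W \right)} = Q$
$B{\left(X,1 \right)} g{\left(16 \right)} = 96 \left(-35 + 5 \cdot 16^{2}\right) = 96 \left(-35 + 5 \cdot 256\right) = 96 \left(-35 + 1280\right) = 96 \cdot 1245 = 119520$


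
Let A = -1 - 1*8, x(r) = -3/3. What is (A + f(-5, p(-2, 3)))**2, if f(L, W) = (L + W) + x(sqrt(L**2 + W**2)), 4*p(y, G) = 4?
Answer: 196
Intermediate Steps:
x(r) = -1 (x(r) = -3*1/3 = -1)
p(y, G) = 1 (p(y, G) = (1/4)*4 = 1)
f(L, W) = -1 + L + W (f(L, W) = (L + W) - 1 = -1 + L + W)
A = -9 (A = -1 - 8 = -9)
(A + f(-5, p(-2, 3)))**2 = (-9 + (-1 - 5 + 1))**2 = (-9 - 5)**2 = (-14)**2 = 196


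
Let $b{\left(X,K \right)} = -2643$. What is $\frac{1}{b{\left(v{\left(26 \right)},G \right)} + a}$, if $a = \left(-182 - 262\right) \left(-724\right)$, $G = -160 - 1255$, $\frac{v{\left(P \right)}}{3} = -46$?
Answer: $\frac{1}{318813} \approx 3.1366 \cdot 10^{-6}$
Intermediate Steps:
$v{\left(P \right)} = -138$ ($v{\left(P \right)} = 3 \left(-46\right) = -138$)
$G = -1415$ ($G = -160 - 1255 = -1415$)
$a = 321456$ ($a = \left(-444\right) \left(-724\right) = 321456$)
$\frac{1}{b{\left(v{\left(26 \right)},G \right)} + a} = \frac{1}{-2643 + 321456} = \frac{1}{318813}$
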